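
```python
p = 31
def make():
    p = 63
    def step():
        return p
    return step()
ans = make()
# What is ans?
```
63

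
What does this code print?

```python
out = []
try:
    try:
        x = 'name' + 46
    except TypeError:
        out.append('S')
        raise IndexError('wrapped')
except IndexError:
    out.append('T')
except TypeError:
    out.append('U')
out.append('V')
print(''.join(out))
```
STV

IndexError raised and caught, original TypeError not re-raised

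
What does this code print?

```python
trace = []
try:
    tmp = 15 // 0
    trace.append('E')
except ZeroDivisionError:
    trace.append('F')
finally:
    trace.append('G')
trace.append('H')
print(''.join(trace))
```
FGH

finally always runs, even after exception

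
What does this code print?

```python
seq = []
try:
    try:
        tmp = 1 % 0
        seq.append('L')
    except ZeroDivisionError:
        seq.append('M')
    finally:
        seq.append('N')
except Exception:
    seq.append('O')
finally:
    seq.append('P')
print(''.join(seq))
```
MNP

Both finally blocks run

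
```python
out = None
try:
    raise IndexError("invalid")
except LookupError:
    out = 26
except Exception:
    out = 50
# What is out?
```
26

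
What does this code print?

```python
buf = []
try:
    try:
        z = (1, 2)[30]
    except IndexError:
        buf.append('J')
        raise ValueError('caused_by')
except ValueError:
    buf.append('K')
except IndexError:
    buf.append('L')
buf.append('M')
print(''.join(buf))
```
JKM

ValueError raised and caught, original IndexError not re-raised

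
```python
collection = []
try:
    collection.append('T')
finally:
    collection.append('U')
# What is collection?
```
['T', 'U']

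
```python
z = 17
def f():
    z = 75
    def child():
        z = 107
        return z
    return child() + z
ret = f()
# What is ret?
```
182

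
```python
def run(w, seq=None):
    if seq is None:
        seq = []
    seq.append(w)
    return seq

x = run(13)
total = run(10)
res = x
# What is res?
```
[13]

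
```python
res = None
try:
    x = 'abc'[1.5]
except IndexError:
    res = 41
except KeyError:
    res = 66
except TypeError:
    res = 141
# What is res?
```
141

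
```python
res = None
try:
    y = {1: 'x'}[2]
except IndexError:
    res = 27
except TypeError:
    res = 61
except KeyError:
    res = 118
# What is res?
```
118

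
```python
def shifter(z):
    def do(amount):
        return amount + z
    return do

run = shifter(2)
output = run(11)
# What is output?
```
13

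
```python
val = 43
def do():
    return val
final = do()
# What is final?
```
43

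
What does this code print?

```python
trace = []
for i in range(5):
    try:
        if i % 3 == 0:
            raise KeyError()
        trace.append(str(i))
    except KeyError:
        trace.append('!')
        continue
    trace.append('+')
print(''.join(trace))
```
!1+2+!4+

continue in except skips rest of loop body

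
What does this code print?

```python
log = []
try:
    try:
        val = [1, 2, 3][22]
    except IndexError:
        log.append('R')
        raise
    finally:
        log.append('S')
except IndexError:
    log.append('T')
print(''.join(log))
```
RST

finally runs before re-raised exception propagates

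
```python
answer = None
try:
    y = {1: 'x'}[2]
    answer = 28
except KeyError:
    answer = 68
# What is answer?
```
68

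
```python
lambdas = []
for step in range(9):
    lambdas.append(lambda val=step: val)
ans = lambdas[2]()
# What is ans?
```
2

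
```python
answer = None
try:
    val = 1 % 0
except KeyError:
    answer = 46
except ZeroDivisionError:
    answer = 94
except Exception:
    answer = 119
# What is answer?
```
94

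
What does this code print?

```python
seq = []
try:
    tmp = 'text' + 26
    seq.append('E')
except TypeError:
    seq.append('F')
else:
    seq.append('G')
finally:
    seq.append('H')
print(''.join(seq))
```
FH

Exception: except runs, else skipped, finally runs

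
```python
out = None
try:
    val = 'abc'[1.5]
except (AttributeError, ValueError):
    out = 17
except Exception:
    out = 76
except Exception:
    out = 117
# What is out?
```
76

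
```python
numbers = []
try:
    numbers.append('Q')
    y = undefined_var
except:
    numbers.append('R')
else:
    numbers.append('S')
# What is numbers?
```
['Q', 'R']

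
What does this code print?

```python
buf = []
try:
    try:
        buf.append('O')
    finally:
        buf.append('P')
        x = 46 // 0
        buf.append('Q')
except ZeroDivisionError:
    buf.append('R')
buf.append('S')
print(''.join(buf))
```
OPRS

Exception in inner finally caught by outer except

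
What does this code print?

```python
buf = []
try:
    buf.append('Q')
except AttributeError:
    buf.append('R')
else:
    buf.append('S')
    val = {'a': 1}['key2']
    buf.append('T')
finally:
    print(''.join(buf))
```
QS

Try succeeds, else appends 'S', KeyError in else is uncaught, finally prints before exception propagates ('T' never appended)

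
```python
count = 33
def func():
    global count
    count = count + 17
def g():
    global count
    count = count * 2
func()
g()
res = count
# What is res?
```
100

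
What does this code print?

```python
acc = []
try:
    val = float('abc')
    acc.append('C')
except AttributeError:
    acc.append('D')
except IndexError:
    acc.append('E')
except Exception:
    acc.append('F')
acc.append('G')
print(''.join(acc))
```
FG

ValueError not specifically caught, falls to Exception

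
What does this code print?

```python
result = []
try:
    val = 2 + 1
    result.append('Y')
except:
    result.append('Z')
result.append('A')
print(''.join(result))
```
YA

No exception, try block completes normally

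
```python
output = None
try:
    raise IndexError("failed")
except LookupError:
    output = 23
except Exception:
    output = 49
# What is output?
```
23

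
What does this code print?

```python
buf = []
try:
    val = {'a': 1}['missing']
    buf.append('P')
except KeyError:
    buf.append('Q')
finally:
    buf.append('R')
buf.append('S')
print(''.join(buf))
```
QRS

finally always runs, even after exception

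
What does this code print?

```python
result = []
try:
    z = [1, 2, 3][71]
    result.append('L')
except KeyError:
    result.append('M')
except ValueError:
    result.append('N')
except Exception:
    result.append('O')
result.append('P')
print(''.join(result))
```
OP

IndexError not specifically caught, falls to Exception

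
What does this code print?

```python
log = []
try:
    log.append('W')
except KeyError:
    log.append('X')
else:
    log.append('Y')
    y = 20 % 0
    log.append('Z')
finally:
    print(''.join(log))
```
WY

Try succeeds, else appends 'Y', ZeroDivisionError in else is uncaught, finally prints before exception propagates ('Z' never appended)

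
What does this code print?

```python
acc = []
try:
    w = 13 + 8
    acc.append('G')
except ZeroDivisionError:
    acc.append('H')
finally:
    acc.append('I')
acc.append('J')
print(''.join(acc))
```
GIJ

finally runs after normal execution too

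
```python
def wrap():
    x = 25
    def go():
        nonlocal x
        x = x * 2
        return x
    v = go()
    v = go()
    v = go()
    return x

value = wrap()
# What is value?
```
200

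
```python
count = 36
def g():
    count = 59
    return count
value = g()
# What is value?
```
59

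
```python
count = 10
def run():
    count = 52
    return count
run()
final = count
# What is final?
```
10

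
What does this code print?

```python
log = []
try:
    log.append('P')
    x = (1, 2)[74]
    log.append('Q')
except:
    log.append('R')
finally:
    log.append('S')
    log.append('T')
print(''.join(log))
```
PRST

Code before exception runs, then except, then all of finally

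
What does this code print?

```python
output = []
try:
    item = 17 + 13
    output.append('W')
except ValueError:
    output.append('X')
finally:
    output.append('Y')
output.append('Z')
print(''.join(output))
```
WYZ

finally runs after normal execution too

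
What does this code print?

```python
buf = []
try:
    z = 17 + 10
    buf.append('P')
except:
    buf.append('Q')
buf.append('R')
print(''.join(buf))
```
PR

No exception, try block completes normally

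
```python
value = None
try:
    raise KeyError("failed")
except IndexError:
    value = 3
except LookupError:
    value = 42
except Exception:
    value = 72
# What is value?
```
42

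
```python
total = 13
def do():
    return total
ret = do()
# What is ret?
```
13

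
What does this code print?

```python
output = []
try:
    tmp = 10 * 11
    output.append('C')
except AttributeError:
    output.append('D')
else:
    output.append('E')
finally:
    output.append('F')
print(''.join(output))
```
CEF

else runs before finally when no exception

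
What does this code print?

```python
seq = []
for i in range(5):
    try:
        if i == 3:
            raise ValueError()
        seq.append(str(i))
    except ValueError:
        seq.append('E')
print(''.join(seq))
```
012E4

Exception on i=3 caught, loop continues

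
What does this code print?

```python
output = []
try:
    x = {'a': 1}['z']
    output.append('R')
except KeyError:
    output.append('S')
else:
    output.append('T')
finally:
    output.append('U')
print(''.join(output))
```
SU

Exception: except runs, else skipped, finally runs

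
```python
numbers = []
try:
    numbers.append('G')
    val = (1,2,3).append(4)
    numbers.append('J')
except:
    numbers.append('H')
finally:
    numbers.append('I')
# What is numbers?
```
['G', 'H', 'I']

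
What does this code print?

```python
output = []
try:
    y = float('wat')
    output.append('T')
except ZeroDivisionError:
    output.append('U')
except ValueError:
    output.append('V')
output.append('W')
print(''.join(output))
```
VW

ValueError is caught by its specific handler, not ZeroDivisionError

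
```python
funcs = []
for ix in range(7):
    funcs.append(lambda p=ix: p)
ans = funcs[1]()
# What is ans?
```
1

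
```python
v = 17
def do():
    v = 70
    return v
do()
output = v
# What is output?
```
17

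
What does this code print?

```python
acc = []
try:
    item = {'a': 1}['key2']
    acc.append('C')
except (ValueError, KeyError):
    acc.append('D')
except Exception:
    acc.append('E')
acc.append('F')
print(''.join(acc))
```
DF

KeyError matches tuple containing it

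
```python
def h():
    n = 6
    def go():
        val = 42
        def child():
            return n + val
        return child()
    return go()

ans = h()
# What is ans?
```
48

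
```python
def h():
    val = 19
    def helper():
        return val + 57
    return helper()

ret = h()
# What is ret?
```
76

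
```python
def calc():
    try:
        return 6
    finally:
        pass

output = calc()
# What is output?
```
6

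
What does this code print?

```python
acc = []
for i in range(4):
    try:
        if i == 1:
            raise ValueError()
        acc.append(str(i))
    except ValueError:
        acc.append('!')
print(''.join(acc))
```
0!23

Exception on i=1 caught, loop continues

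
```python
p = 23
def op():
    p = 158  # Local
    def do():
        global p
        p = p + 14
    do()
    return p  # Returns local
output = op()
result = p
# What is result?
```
37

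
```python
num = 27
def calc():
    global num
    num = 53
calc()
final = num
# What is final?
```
53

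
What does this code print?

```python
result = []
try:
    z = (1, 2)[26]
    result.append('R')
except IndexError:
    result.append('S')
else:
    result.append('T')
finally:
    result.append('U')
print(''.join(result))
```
SU

Exception: except runs, else skipped, finally runs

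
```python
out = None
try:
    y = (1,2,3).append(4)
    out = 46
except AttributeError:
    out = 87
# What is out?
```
87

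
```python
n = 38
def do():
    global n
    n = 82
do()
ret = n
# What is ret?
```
82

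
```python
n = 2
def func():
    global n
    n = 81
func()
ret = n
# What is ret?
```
81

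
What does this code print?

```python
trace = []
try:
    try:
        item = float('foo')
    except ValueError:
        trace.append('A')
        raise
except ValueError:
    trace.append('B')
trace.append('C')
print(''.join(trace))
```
ABC

raise without argument re-raises current exception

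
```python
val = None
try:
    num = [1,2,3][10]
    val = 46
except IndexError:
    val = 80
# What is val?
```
80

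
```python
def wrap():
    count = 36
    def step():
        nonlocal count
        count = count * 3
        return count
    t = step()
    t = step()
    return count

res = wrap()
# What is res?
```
324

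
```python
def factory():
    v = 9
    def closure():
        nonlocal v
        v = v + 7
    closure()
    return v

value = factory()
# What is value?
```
16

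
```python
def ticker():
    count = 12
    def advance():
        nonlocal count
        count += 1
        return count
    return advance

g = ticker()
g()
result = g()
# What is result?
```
14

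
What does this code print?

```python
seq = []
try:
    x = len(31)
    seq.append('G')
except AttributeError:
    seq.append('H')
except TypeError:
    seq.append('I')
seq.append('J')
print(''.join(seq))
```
IJ

TypeError is caught by its specific handler, not AttributeError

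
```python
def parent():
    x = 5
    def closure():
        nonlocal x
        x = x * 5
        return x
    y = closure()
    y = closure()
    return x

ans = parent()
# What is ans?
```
125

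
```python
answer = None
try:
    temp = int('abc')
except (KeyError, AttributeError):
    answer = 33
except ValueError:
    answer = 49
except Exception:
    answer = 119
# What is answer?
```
49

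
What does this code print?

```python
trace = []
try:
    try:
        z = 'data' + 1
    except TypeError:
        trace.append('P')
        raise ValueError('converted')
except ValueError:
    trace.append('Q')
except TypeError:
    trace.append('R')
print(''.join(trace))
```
PQ

New ValueError raised, caught by outer ValueError handler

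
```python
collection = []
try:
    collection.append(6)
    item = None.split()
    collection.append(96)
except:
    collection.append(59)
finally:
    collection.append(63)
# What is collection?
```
[6, 59, 63]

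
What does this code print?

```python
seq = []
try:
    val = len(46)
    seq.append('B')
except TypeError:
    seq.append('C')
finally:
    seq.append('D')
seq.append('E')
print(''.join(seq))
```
CDE

finally always runs, even after exception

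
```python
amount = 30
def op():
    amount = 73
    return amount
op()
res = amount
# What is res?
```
30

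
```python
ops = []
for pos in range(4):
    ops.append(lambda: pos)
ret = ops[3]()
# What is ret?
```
3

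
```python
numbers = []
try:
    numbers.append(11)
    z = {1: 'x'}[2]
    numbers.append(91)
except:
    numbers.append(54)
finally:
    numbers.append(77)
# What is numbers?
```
[11, 54, 77]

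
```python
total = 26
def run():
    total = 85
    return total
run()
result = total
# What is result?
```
26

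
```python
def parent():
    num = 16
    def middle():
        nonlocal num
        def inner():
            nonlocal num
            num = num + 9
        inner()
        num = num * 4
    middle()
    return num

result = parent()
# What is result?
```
100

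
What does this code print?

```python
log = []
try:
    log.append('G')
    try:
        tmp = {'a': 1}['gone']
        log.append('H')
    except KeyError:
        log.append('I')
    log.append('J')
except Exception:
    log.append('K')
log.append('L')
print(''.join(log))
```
GIJL

Inner exception caught by inner handler, outer continues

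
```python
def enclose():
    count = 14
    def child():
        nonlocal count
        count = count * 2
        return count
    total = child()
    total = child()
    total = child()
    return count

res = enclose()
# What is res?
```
112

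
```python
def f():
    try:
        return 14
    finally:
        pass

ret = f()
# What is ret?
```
14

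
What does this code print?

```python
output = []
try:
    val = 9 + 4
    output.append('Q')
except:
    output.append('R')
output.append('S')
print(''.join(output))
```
QS

No exception, try block completes normally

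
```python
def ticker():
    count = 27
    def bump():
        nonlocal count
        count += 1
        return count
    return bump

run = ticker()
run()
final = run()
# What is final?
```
29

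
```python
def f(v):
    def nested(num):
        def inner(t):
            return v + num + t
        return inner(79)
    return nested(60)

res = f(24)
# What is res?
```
163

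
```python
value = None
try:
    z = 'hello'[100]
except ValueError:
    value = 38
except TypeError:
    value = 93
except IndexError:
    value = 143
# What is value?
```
143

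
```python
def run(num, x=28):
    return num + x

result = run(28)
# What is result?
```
56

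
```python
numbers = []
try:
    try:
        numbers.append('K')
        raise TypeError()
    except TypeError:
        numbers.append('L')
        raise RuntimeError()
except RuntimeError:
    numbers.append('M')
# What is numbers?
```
['K', 'L', 'M']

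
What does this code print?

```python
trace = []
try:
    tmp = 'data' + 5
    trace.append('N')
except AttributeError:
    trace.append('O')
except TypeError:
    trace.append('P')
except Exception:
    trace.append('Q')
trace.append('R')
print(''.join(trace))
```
PR

TypeError matches before generic Exception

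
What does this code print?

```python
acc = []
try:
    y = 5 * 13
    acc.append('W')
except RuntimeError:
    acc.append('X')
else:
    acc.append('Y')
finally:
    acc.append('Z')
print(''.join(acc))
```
WYZ

else runs before finally when no exception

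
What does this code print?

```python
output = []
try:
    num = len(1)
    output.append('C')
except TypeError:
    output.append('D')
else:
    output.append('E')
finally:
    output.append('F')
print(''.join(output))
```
DF

Exception: except runs, else skipped, finally runs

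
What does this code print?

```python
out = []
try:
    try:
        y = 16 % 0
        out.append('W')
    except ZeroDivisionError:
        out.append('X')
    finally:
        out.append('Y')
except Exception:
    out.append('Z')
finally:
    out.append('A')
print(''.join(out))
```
XYA

Both finally blocks run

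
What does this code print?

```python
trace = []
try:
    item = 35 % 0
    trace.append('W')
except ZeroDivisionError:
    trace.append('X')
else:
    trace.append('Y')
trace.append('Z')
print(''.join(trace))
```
XZ

else block skipped when exception is caught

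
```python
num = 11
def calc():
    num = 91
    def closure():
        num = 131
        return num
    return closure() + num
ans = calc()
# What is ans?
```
222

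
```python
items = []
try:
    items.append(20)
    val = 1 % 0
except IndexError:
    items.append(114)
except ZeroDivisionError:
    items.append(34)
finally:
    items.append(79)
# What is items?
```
[20, 34, 79]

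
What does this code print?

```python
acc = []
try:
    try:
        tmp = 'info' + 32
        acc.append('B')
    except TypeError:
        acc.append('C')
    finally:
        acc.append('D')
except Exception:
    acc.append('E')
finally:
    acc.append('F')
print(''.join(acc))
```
CDF

Both finally blocks run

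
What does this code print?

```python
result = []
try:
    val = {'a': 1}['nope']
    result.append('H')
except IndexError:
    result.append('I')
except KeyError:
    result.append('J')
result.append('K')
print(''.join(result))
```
JK

KeyError is caught by its specific handler, not IndexError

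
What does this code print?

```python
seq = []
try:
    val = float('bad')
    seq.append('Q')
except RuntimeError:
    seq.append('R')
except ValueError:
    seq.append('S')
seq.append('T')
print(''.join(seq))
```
ST

ValueError is caught by its specific handler, not RuntimeError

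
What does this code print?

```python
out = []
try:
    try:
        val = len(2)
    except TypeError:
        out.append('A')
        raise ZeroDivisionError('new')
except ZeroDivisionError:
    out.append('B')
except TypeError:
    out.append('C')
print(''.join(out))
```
AB

New ZeroDivisionError raised, caught by outer ZeroDivisionError handler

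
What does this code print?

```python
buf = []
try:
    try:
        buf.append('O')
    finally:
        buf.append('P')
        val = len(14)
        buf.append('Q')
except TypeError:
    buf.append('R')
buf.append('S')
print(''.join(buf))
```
OPRS

Exception in inner finally caught by outer except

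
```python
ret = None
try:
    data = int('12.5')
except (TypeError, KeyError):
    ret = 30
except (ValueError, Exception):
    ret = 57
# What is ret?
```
57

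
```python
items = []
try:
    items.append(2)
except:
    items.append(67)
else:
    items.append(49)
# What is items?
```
[2, 49]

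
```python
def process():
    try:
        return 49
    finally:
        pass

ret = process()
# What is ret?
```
49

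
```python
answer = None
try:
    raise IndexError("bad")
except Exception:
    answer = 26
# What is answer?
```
26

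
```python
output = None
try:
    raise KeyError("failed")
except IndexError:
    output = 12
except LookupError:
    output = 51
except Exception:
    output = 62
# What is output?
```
51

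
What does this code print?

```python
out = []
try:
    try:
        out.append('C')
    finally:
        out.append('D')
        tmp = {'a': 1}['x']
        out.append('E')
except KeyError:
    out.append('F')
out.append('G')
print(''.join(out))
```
CDFG

Exception in inner finally caught by outer except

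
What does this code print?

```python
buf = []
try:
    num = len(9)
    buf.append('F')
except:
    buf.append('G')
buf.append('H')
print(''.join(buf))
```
GH

Exception raised in try, caught by bare except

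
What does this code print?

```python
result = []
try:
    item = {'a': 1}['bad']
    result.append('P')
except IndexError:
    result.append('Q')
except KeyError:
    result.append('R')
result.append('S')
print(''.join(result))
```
RS

KeyError is caught by its specific handler, not IndexError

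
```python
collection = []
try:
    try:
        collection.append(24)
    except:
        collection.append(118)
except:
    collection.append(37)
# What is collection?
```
[24]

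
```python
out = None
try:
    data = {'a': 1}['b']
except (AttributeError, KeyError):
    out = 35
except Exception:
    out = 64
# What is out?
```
35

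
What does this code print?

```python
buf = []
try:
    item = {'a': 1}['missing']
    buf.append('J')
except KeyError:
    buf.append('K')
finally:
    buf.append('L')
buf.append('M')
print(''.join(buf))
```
KLM

finally always runs, even after exception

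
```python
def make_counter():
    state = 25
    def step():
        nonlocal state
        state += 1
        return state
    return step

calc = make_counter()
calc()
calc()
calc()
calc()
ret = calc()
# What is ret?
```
30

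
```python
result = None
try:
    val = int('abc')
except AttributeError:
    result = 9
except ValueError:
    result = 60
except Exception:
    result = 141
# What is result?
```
60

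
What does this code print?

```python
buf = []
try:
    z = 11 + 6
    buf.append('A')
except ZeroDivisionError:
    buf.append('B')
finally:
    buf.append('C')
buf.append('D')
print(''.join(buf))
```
ACD

finally runs after normal execution too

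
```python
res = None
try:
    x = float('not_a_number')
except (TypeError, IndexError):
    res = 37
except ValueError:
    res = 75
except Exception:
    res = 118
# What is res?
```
75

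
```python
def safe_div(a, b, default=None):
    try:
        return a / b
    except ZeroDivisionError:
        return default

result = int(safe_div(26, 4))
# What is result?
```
6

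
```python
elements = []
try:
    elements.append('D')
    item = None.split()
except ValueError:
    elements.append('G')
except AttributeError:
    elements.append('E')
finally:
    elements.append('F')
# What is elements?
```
['D', 'E', 'F']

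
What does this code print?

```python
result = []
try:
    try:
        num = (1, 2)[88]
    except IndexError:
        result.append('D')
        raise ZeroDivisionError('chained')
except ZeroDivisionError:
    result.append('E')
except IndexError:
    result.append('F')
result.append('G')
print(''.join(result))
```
DEG

ZeroDivisionError raised and caught, original IndexError not re-raised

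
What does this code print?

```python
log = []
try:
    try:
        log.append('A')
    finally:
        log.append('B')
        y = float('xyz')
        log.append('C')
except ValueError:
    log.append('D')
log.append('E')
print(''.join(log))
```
ABDE

Exception in inner finally caught by outer except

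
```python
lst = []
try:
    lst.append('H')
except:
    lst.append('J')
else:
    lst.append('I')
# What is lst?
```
['H', 'I']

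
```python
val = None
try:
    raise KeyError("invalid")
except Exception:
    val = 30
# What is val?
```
30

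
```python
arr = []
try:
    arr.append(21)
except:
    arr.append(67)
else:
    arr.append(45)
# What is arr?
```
[21, 45]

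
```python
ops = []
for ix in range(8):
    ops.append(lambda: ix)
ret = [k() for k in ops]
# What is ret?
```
[7, 7, 7, 7, 7, 7, 7, 7]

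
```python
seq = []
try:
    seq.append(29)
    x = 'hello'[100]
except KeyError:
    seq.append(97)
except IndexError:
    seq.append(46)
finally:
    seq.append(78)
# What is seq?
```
[29, 46, 78]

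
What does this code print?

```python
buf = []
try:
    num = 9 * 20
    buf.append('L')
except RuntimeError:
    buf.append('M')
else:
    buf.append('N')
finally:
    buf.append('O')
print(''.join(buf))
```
LNO

else runs before finally when no exception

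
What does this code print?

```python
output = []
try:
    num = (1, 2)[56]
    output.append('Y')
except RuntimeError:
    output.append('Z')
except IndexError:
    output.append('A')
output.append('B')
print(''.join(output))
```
AB

IndexError is caught by its specific handler, not RuntimeError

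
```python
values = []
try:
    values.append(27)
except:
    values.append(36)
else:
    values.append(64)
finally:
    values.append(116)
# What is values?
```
[27, 64, 116]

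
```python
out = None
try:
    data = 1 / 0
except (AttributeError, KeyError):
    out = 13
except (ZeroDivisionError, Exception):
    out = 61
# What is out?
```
61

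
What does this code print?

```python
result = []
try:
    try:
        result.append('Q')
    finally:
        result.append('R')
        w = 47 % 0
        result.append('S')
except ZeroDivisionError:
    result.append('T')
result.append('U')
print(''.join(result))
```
QRTU

Exception in inner finally caught by outer except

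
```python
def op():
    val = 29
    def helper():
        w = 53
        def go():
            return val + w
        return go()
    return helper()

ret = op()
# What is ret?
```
82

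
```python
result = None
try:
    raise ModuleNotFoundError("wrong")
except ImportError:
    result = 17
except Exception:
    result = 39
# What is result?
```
17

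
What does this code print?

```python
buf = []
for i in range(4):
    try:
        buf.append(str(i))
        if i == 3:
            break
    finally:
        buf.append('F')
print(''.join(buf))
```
0F1F2F3F

finally runs even when breaking out of loop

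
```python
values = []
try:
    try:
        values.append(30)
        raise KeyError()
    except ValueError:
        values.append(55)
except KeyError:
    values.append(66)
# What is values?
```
[30, 66]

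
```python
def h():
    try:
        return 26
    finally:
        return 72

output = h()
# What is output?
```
72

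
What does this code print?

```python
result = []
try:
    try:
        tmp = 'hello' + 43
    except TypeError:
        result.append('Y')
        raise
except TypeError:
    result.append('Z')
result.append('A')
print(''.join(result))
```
YZA

raise without argument re-raises current exception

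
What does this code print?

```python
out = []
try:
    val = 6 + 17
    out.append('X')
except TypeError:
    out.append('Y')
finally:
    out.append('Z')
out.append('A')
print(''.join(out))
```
XZA

finally runs after normal execution too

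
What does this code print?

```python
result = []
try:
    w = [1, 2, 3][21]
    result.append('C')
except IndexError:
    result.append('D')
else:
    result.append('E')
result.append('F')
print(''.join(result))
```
DF

else block skipped when exception is caught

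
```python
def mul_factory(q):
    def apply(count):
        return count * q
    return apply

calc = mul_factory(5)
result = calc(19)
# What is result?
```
95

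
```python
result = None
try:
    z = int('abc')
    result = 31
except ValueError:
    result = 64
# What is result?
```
64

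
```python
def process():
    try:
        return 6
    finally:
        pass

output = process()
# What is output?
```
6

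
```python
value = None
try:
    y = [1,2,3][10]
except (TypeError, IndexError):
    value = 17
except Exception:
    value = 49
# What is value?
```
17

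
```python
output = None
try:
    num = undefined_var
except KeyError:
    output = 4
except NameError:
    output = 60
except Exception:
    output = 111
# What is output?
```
60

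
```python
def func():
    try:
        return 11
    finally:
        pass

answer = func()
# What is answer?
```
11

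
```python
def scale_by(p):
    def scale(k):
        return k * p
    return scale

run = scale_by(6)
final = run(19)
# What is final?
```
114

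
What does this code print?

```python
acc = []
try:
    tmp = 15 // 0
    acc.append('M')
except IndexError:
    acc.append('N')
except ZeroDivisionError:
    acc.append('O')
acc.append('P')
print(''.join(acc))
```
OP

ZeroDivisionError is caught by its specific handler, not IndexError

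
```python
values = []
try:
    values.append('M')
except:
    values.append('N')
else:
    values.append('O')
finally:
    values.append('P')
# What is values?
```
['M', 'O', 'P']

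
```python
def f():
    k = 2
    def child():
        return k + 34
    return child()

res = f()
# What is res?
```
36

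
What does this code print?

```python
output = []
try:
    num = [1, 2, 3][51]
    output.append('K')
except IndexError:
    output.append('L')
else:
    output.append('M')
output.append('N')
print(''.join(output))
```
LN

else block skipped when exception is caught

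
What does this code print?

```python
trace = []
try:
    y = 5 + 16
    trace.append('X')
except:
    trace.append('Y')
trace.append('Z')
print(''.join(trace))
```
XZ

No exception, try block completes normally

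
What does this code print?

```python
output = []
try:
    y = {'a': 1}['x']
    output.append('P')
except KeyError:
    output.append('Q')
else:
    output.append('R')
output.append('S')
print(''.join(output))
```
QS

else block skipped when exception is caught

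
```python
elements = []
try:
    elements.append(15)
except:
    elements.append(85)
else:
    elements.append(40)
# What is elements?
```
[15, 40]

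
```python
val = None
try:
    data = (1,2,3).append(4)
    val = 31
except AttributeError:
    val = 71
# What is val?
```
71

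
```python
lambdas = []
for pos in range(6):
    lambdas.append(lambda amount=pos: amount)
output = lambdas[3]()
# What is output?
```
3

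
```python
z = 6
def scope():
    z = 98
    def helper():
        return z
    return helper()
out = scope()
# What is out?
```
98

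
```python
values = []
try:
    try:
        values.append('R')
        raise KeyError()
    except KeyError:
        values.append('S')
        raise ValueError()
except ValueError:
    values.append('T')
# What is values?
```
['R', 'S', 'T']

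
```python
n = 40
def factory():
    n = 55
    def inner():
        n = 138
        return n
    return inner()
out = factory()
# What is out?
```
138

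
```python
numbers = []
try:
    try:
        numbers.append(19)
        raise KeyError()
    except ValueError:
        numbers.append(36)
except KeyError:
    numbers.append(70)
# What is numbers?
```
[19, 70]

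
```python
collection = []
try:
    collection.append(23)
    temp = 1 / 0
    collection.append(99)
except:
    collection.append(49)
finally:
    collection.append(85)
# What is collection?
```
[23, 49, 85]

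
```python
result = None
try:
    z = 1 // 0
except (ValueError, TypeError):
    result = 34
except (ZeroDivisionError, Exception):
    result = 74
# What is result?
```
74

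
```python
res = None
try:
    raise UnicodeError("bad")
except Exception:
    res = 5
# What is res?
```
5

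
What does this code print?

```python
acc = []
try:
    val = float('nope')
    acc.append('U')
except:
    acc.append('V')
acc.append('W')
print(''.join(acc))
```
VW

Exception raised in try, caught by bare except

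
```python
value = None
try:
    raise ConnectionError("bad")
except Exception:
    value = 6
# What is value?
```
6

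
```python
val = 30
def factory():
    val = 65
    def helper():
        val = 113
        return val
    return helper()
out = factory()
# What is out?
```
113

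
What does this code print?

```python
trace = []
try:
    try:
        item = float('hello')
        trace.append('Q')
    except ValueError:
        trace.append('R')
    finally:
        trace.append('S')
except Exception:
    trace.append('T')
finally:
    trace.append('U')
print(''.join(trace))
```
RSU

Both finally blocks run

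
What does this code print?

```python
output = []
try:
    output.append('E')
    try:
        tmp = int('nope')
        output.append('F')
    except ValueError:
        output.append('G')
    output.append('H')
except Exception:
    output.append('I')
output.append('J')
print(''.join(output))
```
EGHJ

Inner exception caught by inner handler, outer continues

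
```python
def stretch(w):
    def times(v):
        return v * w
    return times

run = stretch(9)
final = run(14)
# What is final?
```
126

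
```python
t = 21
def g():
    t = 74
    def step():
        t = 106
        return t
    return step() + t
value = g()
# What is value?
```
180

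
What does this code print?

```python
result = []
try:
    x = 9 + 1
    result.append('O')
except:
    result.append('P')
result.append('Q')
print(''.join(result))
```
OQ

No exception, try block completes normally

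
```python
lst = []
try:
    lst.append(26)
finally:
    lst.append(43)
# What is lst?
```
[26, 43]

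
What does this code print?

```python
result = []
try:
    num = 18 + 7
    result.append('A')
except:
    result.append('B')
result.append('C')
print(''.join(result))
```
AC

No exception, try block completes normally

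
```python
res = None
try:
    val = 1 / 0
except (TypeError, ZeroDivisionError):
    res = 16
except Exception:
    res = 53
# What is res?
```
16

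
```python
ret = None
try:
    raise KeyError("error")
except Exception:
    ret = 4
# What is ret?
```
4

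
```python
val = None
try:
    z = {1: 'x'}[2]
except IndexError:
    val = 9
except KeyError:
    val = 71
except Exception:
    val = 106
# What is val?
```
71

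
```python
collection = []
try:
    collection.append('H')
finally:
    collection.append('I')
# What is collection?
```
['H', 'I']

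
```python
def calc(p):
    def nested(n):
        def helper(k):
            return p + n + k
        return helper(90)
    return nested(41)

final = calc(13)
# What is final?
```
144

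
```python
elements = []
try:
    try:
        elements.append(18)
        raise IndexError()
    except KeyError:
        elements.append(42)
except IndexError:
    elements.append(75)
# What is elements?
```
[18, 75]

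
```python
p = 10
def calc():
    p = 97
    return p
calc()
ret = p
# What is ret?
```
10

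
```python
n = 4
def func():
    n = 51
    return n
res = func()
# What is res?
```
51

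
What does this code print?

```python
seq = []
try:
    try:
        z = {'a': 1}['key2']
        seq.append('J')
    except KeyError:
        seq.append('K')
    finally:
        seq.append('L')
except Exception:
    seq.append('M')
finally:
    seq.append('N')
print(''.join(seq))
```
KLN

Both finally blocks run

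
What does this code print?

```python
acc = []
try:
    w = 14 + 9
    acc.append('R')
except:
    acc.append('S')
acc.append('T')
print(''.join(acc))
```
RT

No exception, try block completes normally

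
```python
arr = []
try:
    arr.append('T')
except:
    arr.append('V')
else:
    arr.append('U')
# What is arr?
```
['T', 'U']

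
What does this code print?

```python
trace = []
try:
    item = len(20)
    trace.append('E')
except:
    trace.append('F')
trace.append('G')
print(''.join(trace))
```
FG

Exception raised in try, caught by bare except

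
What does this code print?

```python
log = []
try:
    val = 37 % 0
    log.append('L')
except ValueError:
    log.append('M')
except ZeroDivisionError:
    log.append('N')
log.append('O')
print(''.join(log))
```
NO

ZeroDivisionError is caught by its specific handler, not ValueError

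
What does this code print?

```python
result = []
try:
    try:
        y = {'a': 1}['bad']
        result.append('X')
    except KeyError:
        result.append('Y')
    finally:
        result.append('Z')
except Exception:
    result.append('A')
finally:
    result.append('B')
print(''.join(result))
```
YZB

Both finally blocks run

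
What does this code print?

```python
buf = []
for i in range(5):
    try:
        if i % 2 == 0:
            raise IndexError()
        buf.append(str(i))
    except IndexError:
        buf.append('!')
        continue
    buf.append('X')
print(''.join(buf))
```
!1X!3X!

continue in except skips rest of loop body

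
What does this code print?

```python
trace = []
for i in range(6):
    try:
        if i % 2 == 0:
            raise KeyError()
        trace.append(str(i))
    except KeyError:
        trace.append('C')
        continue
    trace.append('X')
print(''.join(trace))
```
C1XC3XC5X

continue in except skips rest of loop body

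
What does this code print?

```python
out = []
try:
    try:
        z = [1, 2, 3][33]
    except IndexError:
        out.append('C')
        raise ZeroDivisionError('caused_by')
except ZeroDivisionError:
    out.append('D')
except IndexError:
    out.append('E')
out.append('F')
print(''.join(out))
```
CDF

ZeroDivisionError raised and caught, original IndexError not re-raised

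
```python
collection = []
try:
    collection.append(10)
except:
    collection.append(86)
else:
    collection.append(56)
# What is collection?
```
[10, 56]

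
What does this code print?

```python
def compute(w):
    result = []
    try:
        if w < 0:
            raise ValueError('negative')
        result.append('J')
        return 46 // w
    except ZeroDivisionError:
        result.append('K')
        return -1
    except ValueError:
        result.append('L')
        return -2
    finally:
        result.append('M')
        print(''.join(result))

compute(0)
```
JKM

w=0 causes ZeroDivisionError, caught, finally prints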